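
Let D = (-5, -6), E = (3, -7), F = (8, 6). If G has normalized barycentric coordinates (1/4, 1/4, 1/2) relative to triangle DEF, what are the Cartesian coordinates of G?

G = (1/4)·D + (1/4)·E + (1/2)·F.
x-coordinate: (1/4)·(-5) + (1/4)·3 + (1/2)·8 = 7/2.
y-coordinate: (1/4)·(-6) + (1/4)·(-7) + (1/2)·6 = -1/4.

(7/2, -1/4)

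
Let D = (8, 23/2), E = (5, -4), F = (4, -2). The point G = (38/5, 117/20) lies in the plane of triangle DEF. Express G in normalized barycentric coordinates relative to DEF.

(7/10, 4/5, -1/2)

Signed area of the reference triangle: [DEF] = ½·(8·(-4−(-2)) + 5·(-2−(23/2)) + 4·(23/2−(-4))) = ½·(-16 − 135/2 + 62) = -43/4.
[GEF] = ½·((38/5)·(-4−(-2)) + 5·(-2−(117/20)) + 4·(117/20−(-4))) = ½·(-76/5 − 157/4 + 197/5) = -301/40, so the D-coordinate is (-301/40)/(-43/4) = 7/10.
[DGF] = ½·(8·(117/20−(-2)) + (38/5)·(-2−(23/2)) + 4·(23/2−(117/20))) = ½·(314/5 − 513/5 + 113/5) = -43/5, so the E-coordinate is 4/5.
[DEG] = ½·(8·(-4−(117/20)) + 5·(117/20−(23/2)) + (38/5)·(23/2−(-4))) = ½·(-394/5 − 113/4 + 589/5) = 43/8, so the F-coordinate is -1/2.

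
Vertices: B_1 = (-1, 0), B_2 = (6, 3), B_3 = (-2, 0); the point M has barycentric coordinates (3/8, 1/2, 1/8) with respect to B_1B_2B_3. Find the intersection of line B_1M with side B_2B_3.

Line B_1M meets B_2B_3 where the B_1-coordinate vanishes; zeroing M's B_1-weight and renormalizing leaves B_2, B_3-weights 1/2 : 1/8 → (4/5, 1/5).
So N = (4/5)·B_2 + (1/5)·B_3 = (22/5, 12/5).

(22/5, 12/5)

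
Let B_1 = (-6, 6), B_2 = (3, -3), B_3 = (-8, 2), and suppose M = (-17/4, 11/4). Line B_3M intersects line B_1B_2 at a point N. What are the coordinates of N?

(-3, 3)

Barycentric coordinates of M with respect to B_1B_2B_3: (1/2, 1/4, 1/4).
On side B_1B_2 the B_3-coordinate is zero; dropping M's B_3-weight 1/4 and renormalizing the remaining 1/2 : 1/4 gives weights 2/3, 1/3 on B_1, B_2.
N = (2/3)·(-6, 6) + (1/3)·(3, -3) = (-3, 3).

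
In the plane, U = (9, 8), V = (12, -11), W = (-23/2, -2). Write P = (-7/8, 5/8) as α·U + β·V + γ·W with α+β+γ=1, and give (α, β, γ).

(3/8, 1/8, 1/2)

Signed area of the reference triangle: [UVW] = ½·(9·(-11−(-2)) + 12·(-2−8) + (-23/2)·(8−(-11))) = ½·(-81 − 120 − 437/2) = -839/4.
[PVW] = ½·((-7/8)·(-11−(-2)) + 12·(-2−(5/8)) + (-23/2)·(5/8−(-11))) = ½·(63/8 − 63/2 − 2139/16) = -2517/32, so the U-coordinate is (-2517/32)/(-839/4) = 3/8.
[UPW] = ½·(9·(5/8−(-2)) + (-7/8)·(-2−8) + (-23/2)·(8−(5/8))) = ½·(189/8 + 35/4 − 1357/16) = -839/32, so the V-coordinate is 1/8.
[UVP] = ½·(9·(-11−(5/8)) + 12·(5/8−8) + (-7/8)·(8−(-11))) = ½·(-837/8 − 177/2 − 133/8) = -839/8, so the W-coordinate is 1/2.
Check: 3/8 + 1/8 + 1/2 = 1.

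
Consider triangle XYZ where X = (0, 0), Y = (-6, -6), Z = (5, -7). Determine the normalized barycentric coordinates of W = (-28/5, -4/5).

(4/5, 3/5, -2/5)

Signed area of the reference triangle: [XYZ] = ½·(0·(-6−(-7)) + (-6)·(-7−0) + 5·(0−(-6))) = ½·(0 + 42 + 30) = 36.
[WYZ] = ½·((-28/5)·(-6−(-7)) + (-6)·(-7−(-4/5)) + 5·(-4/5−(-6))) = ½·(-28/5 + 186/5 + 26) = 144/5, so the X-coordinate is (144/5)/36 = 4/5.
[XWZ] = ½·(0·(-4/5−(-7)) + (-28/5)·(-7−0) + 5·(0−(-4/5))) = ½·(0 + 196/5 + 4) = 108/5, so the Y-coordinate is 3/5.
[XYW] = ½·(0·(-6−(-4/5)) + (-6)·(-4/5−0) + (-28/5)·(0−(-6))) = ½·(0 + 24/5 − 168/5) = -72/5, so the Z-coordinate is -2/5.
Check: 4/5 + 3/5 − 2/5 = 1.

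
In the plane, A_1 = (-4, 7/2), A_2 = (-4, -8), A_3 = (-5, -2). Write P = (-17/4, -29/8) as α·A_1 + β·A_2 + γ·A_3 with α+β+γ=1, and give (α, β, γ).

Signed area of the reference triangle: [A_1A_2A_3] = ½·((-4)·(-8−(-2)) + (-4)·(-2−(7/2)) + (-5)·(7/2−(-8))) = ½·(24 + 22 − 115/2) = -23/4.
[PA_2A_3] = ½·((-17/4)·(-8−(-2)) + (-4)·(-2−(-29/8)) + (-5)·(-29/8−(-8))) = ½·(51/2 − 13/2 − 175/8) = -23/16, so the A_1-coordinate is (-23/16)/(-23/4) = 1/4.
[A_1PA_3] = ½·((-4)·(-29/8−(-2)) + (-17/4)·(-2−(7/2)) + (-5)·(7/2−(-29/8))) = ½·(13/2 + 187/8 − 285/8) = -23/8, so the A_2-coordinate is 1/2.
[A_1A_2P] = ½·((-4)·(-8−(-29/8)) + (-4)·(-29/8−(7/2)) + (-17/4)·(7/2−(-8))) = ½·(35/2 + 57/2 − 391/8) = -23/16, so the A_3-coordinate is 1/4.
Check: 1/4 + 1/2 + 1/4 = 1.

(1/4, 1/2, 1/4)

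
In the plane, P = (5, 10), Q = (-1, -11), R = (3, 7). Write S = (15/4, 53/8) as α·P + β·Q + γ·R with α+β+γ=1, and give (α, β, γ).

(5/8, 1/8, 1/4)

Signed area of the reference triangle: [PQR] = ½·(5·(-11−7) + (-1)·(7−10) + 3·(10−(-11))) = ½·(-90 + 3 + 63) = -12.
[SQR] = ½·((15/4)·(-11−7) + (-1)·(7−(53/8)) + 3·(53/8−(-11))) = ½·(-135/2 − 3/8 + 423/8) = -15/2, so the P-coordinate is (-15/2)/(-12) = 5/8.
[PSR] = ½·(5·(53/8−7) + (15/4)·(7−10) + 3·(10−(53/8))) = ½·(-15/8 − 45/4 + 81/8) = -3/2, so the Q-coordinate is 1/8.
[PQS] = ½·(5·(-11−(53/8)) + (-1)·(53/8−10) + (15/4)·(10−(-11))) = ½·(-705/8 + 27/8 + 315/4) = -3, so the R-coordinate is 1/4.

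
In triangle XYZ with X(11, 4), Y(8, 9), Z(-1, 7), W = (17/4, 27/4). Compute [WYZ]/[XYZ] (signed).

1/4

[XYZ] = ½·(11·(9−7) + 8·(7−4) + (-1)·(4−9)) = ½·(22 + 24 + 5) = 51/2.
[WYZ] = ½·((17/4)·(9−7) + 8·(7−(27/4)) + (-1)·(27/4−9)) = ½·(17/2 + 2 + 9/4) = 51/8, so the ratio is (51/8)/(51/2) = 1/4.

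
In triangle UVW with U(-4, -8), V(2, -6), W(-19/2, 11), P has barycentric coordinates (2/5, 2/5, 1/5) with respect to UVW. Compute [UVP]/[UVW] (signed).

The signed ratio [UVP]/[UVW] equals the barycentric coordinate of P at vertex W, which is 1/5.

1/5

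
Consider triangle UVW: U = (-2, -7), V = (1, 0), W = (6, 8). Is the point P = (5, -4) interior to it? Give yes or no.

Barycentric coordinates of P: (52/11, -81/11, 40/11).
The three coordinates are positive, negative, positive; a point is interior exactly when all three are positive.

no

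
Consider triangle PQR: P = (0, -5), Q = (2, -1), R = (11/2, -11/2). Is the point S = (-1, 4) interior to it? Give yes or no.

no

Barycentric coordinates of S: (-4/23, 49/23, -22/23).
The three coordinates are negative, positive, negative; a point is interior exactly when all three are positive.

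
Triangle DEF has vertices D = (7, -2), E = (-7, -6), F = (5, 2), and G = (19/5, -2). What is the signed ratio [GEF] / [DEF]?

[DEF] = ½·(7·(-6−2) + (-7)·(2−(-2)) + 5·(-2−(-6))) = ½·(-56 − 28 + 20) = -32.
[GEF] = ½·((19/5)·(-6−2) + (-7)·(2−(-2)) + 5·(-2−(-6))) = ½·(-152/5 − 28 + 20) = -96/5, so the ratio is (-96/5)/(-32) = 3/5.

3/5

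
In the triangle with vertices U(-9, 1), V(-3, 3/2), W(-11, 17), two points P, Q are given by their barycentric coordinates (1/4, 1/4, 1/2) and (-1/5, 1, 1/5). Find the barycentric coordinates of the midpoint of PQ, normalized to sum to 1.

(1/40, 5/8, 7/20)

Since both coordinate triples sum to 1, the midpoint's barycentrics are the componentwise average.
(1/4+-1/5)/2 = 1/40; similarly 5/8 and 7/20.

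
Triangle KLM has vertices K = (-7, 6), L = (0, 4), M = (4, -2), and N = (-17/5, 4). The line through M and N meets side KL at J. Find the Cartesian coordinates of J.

Barycentric coordinates of N with respect to KLM: (3/5, 1/5, 1/5).
On side KL the M-coordinate is zero; dropping N's M-weight 1/5 and renormalizing the remaining 3/5 : 1/5 gives weights 3/4, 1/4 on K, L.
J = (3/4)·(-7, 6) + (1/4)·(0, 4) = (-21/4, 11/2).

(-21/4, 11/2)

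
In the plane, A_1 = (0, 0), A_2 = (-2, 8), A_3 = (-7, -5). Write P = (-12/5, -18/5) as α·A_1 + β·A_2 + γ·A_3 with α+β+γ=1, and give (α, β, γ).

(4/5, -1/5, 2/5)

Signed area of the reference triangle: [A_1A_2A_3] = ½·(0·(8−(-5)) + (-2)·(-5−0) + (-7)·(0−8)) = ½·(0 + 10 + 56) = 33.
[PA_2A_3] = ½·((-12/5)·(8−(-5)) + (-2)·(-5−(-18/5)) + (-7)·(-18/5−8)) = ½·(-156/5 + 14/5 + 406/5) = 132/5, so the A_1-coordinate is (132/5)/33 = 4/5.
[A_1PA_3] = ½·(0·(-18/5−(-5)) + (-12/5)·(-5−0) + (-7)·(0−(-18/5))) = ½·(0 + 12 − 126/5) = -33/5, so the A_2-coordinate is -1/5.
[A_1A_2P] = ½·(0·(8−(-18/5)) + (-2)·(-18/5−0) + (-12/5)·(0−8)) = ½·(0 + 36/5 + 96/5) = 66/5, so the A_3-coordinate is 2/5.
Check: 4/5 − 1/5 + 2/5 = 1.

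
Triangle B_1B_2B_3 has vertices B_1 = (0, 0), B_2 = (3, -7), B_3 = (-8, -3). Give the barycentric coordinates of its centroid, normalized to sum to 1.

The centroid is the average of the vertices, so each weight is 1/3.

(1/3, 1/3, 1/3)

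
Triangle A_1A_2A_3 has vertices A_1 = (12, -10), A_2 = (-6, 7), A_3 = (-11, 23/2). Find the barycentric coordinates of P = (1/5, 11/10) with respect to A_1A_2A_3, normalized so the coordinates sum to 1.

Signed area of the reference triangle: [A_1A_2A_3] = ½·(12·(7−(23/2)) + (-6)·(23/2−(-10)) + (-11)·(-10−7)) = ½·(-54 − 129 + 187) = 2.
[PA_2A_3] = ½·((1/5)·(7−(23/2)) + (-6)·(23/2−(11/10)) + (-11)·(11/10−7)) = ½·(-9/10 − 312/5 + 649/10) = 4/5, so the A_1-coordinate is (4/5)/2 = 2/5.
[A_1PA_3] = ½·(12·(11/10−(23/2)) + (1/5)·(23/2−(-10)) + (-11)·(-10−(11/10))) = ½·(-624/5 + 43/10 + 1221/10) = 4/5, so the A_2-coordinate is 2/5.
[A_1A_2P] = ½·(12·(7−(11/10)) + (-6)·(11/10−(-10)) + (1/5)·(-10−7)) = ½·(354/5 − 333/5 − 17/5) = 2/5, so the A_3-coordinate is 1/5.
Check: 2/5 + 2/5 + 1/5 = 1.

(2/5, 2/5, 1/5)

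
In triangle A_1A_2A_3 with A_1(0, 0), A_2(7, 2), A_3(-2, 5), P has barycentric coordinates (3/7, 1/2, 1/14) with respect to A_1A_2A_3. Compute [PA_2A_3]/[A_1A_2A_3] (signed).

3/7

The signed ratio [PA_2A_3]/[A_1A_2A_3] equals the barycentric coordinate of P at vertex A_1, which is 3/7.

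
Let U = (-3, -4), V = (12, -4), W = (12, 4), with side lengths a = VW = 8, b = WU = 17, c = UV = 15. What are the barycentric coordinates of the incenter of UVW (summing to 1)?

(1/5, 17/40, 3/8)

The incenter has barycentric coordinates proportional to the opposite side lengths: (8 : 17 : 15).
Normalizing by 8+17+15 = 40 gives (1/5, 17/40, 3/8).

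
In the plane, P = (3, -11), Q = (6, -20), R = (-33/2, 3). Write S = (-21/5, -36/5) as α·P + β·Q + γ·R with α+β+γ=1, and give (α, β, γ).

Signed area of the reference triangle: [PQR] = ½·(3·(-20−3) + 6·(3−(-11)) + (-33/2)·(-11−(-20))) = ½·(-69 + 84 − 297/2) = -267/4.
[SQR] = ½·((-21/5)·(-20−3) + 6·(3−(-36/5)) + (-33/2)·(-36/5−(-20))) = ½·(483/5 + 306/5 − 1056/5) = -267/10, so the P-coordinate is (-267/10)/(-267/4) = 2/5.
[PSR] = ½·(3·(-36/5−3) + (-21/5)·(3−(-11)) + (-33/2)·(-11−(-36/5))) = ½·(-153/5 − 294/5 + 627/10) = -267/20, so the Q-coordinate is 1/5.
[PQS] = ½·(3·(-20−(-36/5)) + 6·(-36/5−(-11)) + (-21/5)·(-11−(-20))) = ½·(-192/5 + 114/5 − 189/5) = -267/10, so the R-coordinate is 2/5.
Check: 2/5 + 1/5 + 2/5 = 1.

(2/5, 1/5, 2/5)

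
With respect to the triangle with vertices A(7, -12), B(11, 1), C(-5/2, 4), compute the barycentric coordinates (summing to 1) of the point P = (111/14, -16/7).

Signed area of the reference triangle: [ABC] = ½·(7·(1−4) + 11·(4−(-12)) + (-5/2)·(-12−1)) = ½·(-21 + 176 + 65/2) = 375/4.
[PBC] = ½·((111/14)·(1−4) + 11·(4−(-16/7)) + (-5/2)·(-16/7−1)) = ½·(-333/14 + 484/7 + 115/14) = 375/14, so the A-coordinate is (375/14)/(375/4) = 2/7.
[APC] = ½·(7·(-16/7−4) + (111/14)·(4−(-12)) + (-5/2)·(-12−(-16/7))) = ½·(-44 + 888/7 + 170/7) = 375/7, so the B-coordinate is 4/7.
[ABP] = ½·(7·(1−(-16/7)) + 11·(-16/7−(-12)) + (111/14)·(-12−1)) = ½·(23 + 748/7 − 1443/14) = 375/28, so the C-coordinate is 1/7.
Check: 2/7 + 4/7 + 1/7 = 1.

(2/7, 4/7, 1/7)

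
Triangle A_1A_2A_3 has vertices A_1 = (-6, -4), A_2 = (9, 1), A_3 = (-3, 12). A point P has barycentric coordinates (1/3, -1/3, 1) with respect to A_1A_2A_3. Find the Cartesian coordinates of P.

(-8, 31/3)

P = (1/3)·A_1 + (-1/3)·A_2 + 1·A_3.
x-coordinate: (1/3)·(-6) + (-1/3)·9 + 1·(-3) = -8.
y-coordinate: (1/3)·(-4) + (-1/3)·1 + 1·12 = 31/3.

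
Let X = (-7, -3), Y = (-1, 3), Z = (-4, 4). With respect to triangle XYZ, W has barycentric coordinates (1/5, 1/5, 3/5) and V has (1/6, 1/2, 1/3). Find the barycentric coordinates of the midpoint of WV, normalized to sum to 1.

(11/60, 7/20, 7/15)

Since both coordinate triples sum to 1, the midpoint's barycentrics are the componentwise average.
(1/5+1/6)/2 = 11/60; similarly 7/20 and 7/15.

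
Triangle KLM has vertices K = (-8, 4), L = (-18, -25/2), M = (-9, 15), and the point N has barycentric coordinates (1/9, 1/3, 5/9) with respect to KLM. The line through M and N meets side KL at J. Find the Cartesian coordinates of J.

Line MN meets KL where the M-coordinate vanishes; zeroing N's M-weight and renormalizing leaves K, L-weights 1/9 : 1/3 → (1/4, 3/4).
So J = (1/4)·K + (3/4)·L = (-31/2, -67/8).

(-31/2, -67/8)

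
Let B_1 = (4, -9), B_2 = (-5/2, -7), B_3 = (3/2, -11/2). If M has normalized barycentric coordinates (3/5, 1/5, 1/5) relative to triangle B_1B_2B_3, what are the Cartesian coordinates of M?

M = (3/5)·B_1 + (1/5)·B_2 + (1/5)·B_3.
x-coordinate: (3/5)·4 + (1/5)·(-5/2) + (1/5)·(3/2) = 11/5.
y-coordinate: (3/5)·(-9) + (1/5)·(-7) + (1/5)·(-11/2) = -79/10.

(11/5, -79/10)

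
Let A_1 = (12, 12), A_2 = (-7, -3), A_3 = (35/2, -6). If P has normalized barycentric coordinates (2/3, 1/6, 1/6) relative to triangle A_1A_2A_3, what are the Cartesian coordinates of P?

(39/4, 13/2)

P = (2/3)·A_1 + (1/6)·A_2 + (1/6)·A_3.
x-coordinate: (2/3)·12 + (1/6)·(-7) + (1/6)·(35/2) = 39/4.
y-coordinate: (2/3)·12 + (1/6)·(-3) + (1/6)·(-6) = 13/2.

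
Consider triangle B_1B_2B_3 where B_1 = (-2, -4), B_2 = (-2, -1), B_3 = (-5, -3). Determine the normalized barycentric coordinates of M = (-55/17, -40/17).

Signed area of the reference triangle: [B_1B_2B_3] = ½·((-2)·(-1−(-3)) + (-2)·(-3−(-4)) + (-5)·(-4−(-1))) = ½·(-4 − 2 + 15) = 9/2.
[MB_2B_3] = ½·((-55/17)·(-1−(-3)) + (-2)·(-3−(-40/17)) + (-5)·(-40/17−(-1))) = ½·(-110/17 + 22/17 + 115/17) = 27/34, so the B_1-coordinate is (27/34)/(9/2) = 3/17.
[B_1MB_3] = ½·((-2)·(-40/17−(-3)) + (-55/17)·(-3−(-4)) + (-5)·(-4−(-40/17))) = ½·(-22/17 − 55/17 + 140/17) = 63/34, so the B_2-coordinate is 7/17.
[B_1B_2M] = ½·((-2)·(-1−(-40/17)) + (-2)·(-40/17−(-4)) + (-55/17)·(-4−(-1))) = ½·(-46/17 − 56/17 + 165/17) = 63/34, so the B_3-coordinate is 7/17.

(3/17, 7/17, 7/17)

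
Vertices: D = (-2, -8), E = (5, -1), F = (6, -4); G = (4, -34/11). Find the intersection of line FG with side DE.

Barycentric coordinates of G with respect to DEF: (2/11, 6/11, 3/11).
On side DE the F-coordinate is zero; dropping G's F-weight 3/11 and renormalizing the remaining 2/11 : 6/11 gives weights 1/4, 3/4 on D, E.
H = (1/4)·(-2, -8) + (3/4)·(5, -1) = (13/4, -11/4).

(13/4, -11/4)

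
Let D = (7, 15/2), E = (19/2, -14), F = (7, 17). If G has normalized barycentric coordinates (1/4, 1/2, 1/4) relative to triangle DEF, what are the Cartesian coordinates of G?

G = (1/4)·D + (1/2)·E + (1/4)·F.
x-coordinate: (1/4)·7 + (1/2)·(19/2) + (1/4)·7 = 33/4.
y-coordinate: (1/4)·(15/2) + (1/2)·(-14) + (1/4)·17 = -7/8.

(33/4, -7/8)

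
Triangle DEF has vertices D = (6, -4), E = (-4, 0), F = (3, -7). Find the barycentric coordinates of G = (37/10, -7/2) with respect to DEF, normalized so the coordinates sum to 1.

(7/10, 1/5, 1/10)

Signed area of the reference triangle: [DEF] = ½·(6·(0−(-7)) + (-4)·(-7−(-4)) + 3·(-4−0)) = ½·(42 + 12 − 12) = 21.
[GEF] = ½·((37/10)·(0−(-7)) + (-4)·(-7−(-7/2)) + 3·(-7/2−0)) = ½·(259/10 + 14 − 21/2) = 147/10, so the D-coordinate is (147/10)/21 = 7/10.
[DGF] = ½·(6·(-7/2−(-7)) + (37/10)·(-7−(-4)) + 3·(-4−(-7/2))) = ½·(21 − 111/10 − 3/2) = 21/5, so the E-coordinate is 1/5.
[DEG] = ½·(6·(0−(-7/2)) + (-4)·(-7/2−(-4)) + (37/10)·(-4−0)) = ½·(21 − 2 − 74/5) = 21/10, so the F-coordinate is 1/10.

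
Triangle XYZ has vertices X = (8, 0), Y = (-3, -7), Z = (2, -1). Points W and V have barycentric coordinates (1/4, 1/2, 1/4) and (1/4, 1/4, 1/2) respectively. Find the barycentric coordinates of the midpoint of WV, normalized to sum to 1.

Since both coordinate triples sum to 1, the midpoint's barycentrics are the componentwise average.
(1/4+1/4)/2 = 1/4; similarly 3/8 and 3/8.

(1/4, 3/8, 3/8)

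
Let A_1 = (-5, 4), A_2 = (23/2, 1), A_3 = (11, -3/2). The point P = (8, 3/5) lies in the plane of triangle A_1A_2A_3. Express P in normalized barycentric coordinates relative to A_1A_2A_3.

(1/5, 2/5, 2/5)

Signed area of the reference triangle: [A_1A_2A_3] = ½·((-5)·(1−(-3/2)) + (23/2)·(-3/2−4) + 11·(4−1)) = ½·(-25/2 − 253/4 + 33) = -171/8.
[PA_2A_3] = ½·(8·(1−(-3/2)) + (23/2)·(-3/2−(3/5)) + 11·(3/5−1)) = ½·(20 − 483/20 − 22/5) = -171/40, so the A_1-coordinate is (-171/40)/(-171/8) = 1/5.
[A_1PA_3] = ½·((-5)·(3/5−(-3/2)) + 8·(-3/2−4) + 11·(4−(3/5))) = ½·(-21/2 − 44 + 187/5) = -171/20, so the A_2-coordinate is 2/5.
[A_1A_2P] = ½·((-5)·(1−(3/5)) + (23/2)·(3/5−4) + 8·(4−1)) = ½·(-2 − 391/10 + 24) = -171/20, so the A_3-coordinate is 2/5.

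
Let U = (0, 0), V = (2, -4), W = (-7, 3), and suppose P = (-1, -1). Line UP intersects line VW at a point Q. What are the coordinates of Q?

Barycentric coordinates of P with respect to UVW: (3/11, 5/11, 3/11).
On side VW the U-coordinate is zero; dropping P's U-weight 3/11 and renormalizing the remaining 5/11 : 3/11 gives weights 5/8, 3/8 on V, W.
Q = (5/8)·(2, -4) + (3/8)·(-7, 3) = (-11/8, -11/8).

(-11/8, -11/8)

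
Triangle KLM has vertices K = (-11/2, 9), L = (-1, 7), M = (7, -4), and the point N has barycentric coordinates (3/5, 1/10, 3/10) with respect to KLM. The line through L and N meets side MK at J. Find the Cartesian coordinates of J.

(-4/3, 14/3)

Line LN meets MK where the L-coordinate vanishes; zeroing N's L-weight and renormalizing leaves M, K-weights 3/10 : 3/5 → (1/3, 2/3).
So J = (1/3)·M + (2/3)·K = (-4/3, 14/3).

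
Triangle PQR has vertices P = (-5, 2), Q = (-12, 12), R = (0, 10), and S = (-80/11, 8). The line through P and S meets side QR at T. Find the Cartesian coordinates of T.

(-60/7, 80/7)

Barycentric coordinates of S with respect to PQR: (4/11, 5/11, 2/11).
On side QR the P-coordinate is zero; dropping S's P-weight 4/11 and renormalizing the remaining 5/11 : 2/11 gives weights 5/7, 2/7 on Q, R.
T = (5/7)·(-12, 12) + (2/7)·(0, 10) = (-60/7, 80/7).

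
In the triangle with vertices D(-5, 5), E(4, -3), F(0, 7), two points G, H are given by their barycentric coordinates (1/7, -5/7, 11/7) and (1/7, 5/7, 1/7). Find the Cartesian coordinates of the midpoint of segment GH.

(-5/7, 47/7)

Barycentric coordinates of the midpoint are the average: (1/7, 0, 6/7).
Converting: (1/7)·D + 0·E + (6/7)·F = (-5/7, 47/7).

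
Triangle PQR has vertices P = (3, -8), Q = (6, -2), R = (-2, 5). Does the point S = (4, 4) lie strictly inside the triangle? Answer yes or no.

no

Barycentric coordinates of S: (-34/69, 73/69, 10/23).
The three coordinates are negative, positive, positive; a point is interior exactly when all three are positive.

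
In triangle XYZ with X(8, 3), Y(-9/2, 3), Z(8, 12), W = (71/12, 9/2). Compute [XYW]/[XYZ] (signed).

[XYZ] = ½·(8·(3−12) + (-9/2)·(12−3) + 8·(3−3)) = ½·(-72 − 81/2 + 0) = -225/4.
[XYW] = ½·(8·(3−(9/2)) + (-9/2)·(9/2−3) + (71/12)·(3−3)) = ½·(-12 − 27/4 + 0) = -75/8, so the ratio is (-75/8)/(-225/4) = 1/6.

1/6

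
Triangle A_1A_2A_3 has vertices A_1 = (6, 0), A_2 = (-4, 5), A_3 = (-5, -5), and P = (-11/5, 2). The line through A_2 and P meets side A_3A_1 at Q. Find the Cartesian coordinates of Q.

(1/2, -5/2)

Barycentric coordinates of P with respect to A_1A_2A_3: (1/5, 3/5, 1/5).
On side A_3A_1 the A_2-coordinate is zero; dropping P's A_2-weight 3/5 and renormalizing the remaining 1/5 : 1/5 gives weights 1/2, 1/2 on A_3, A_1.
Q = (1/2)·(-5, -5) + (1/2)·(6, 0) = (1/2, -5/2).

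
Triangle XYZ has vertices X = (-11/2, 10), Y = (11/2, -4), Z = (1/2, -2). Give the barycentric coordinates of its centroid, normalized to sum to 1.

(1/3, 1/3, 1/3)

The centroid is the average of the vertices, so each weight is 1/3.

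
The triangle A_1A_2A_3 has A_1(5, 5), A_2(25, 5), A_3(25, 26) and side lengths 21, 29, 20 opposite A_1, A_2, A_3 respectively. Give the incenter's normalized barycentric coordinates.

The incenter has barycentric coordinates proportional to the opposite side lengths: (21 : 29 : 20).
Normalizing by 21+29+20 = 70 gives (3/10, 29/70, 2/7).

(3/10, 29/70, 2/7)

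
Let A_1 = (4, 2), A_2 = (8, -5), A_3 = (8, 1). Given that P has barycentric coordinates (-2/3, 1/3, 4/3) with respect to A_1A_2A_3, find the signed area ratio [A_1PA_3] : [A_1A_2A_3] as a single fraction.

1/3

The signed ratio [A_1PA_3]/[A_1A_2A_3] equals the barycentric coordinate of P at vertex A_2, which is 1/3.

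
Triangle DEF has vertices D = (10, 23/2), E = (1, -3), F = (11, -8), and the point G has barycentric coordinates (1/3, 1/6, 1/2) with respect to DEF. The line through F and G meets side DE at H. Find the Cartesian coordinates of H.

(7, 20/3)

Line FG meets DE where the F-coordinate vanishes; zeroing G's F-weight and renormalizing leaves D, E-weights 1/3 : 1/6 → (2/3, 1/3).
So H = (2/3)·D + (1/3)·E = (7, 20/3).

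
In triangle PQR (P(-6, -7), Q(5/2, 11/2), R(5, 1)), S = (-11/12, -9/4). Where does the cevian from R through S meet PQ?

(-31/8, -31/8)

Barycentric coordinates of S with respect to PQR: (1/2, 1/6, 1/3).
On side PQ the R-coordinate is zero; dropping S's R-weight 1/3 and renormalizing the remaining 1/2 : 1/6 gives weights 3/4, 1/4 on P, Q.
T = (3/4)·(-6, -7) + (1/4)·(5/2, 11/2) = (-31/8, -31/8).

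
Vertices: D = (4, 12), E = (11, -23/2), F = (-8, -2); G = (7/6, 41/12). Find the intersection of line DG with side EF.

(-5/3, -31/6)

Barycentric coordinates of G with respect to DEF: (1/2, 1/6, 1/3).
On side EF the D-coordinate is zero; dropping G's D-weight 1/2 and renormalizing the remaining 1/6 : 1/3 gives weights 1/3, 2/3 on E, F.
H = (1/3)·(11, -23/2) + (2/3)·(-8, -2) = (-5/3, -31/6).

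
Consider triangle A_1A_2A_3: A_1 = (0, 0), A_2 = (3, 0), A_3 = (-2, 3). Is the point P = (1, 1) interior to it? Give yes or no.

yes

Barycentric coordinates of P: (1/9, 5/9, 1/3).
The three coordinates are positive, positive, positive; a point is interior exactly when all three are positive.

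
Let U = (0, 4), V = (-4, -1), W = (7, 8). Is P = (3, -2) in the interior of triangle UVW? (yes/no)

no

Barycentric coordinates of P: (-74/19, 54/19, 39/19).
The three coordinates are negative, positive, positive; a point is interior exactly when all three are positive.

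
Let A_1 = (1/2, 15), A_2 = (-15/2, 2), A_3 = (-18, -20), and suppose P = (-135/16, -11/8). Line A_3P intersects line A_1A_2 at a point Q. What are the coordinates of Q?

Barycentric coordinates of P with respect to A_1A_2A_3: (3/8, 1/4, 3/8).
On side A_1A_2 the A_3-coordinate is zero; dropping P's A_3-weight 3/8 and renormalizing the remaining 3/8 : 1/4 gives weights 3/5, 2/5 on A_1, A_2.
Q = (3/5)·(1/2, 15) + (2/5)·(-15/2, 2) = (-27/10, 49/5).

(-27/10, 49/5)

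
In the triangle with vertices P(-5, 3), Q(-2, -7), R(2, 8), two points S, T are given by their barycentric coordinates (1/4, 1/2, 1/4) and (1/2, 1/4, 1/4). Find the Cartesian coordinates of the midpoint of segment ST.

(-17/8, 1/2)

Barycentric coordinates of the midpoint are the average: (3/8, 3/8, 1/4).
Converting: (3/8)·P + (3/8)·Q + (1/4)·R = (-17/8, 1/2).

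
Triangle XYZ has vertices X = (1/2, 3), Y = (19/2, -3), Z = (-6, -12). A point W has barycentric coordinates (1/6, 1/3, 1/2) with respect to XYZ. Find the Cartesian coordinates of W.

W = (1/6)·X + (1/3)·Y + (1/2)·Z.
x-coordinate: (1/6)·(1/2) + (1/3)·(19/2) + (1/2)·(-6) = 1/4.
y-coordinate: (1/6)·3 + (1/3)·(-3) + (1/2)·(-12) = -13/2.

(1/4, -13/2)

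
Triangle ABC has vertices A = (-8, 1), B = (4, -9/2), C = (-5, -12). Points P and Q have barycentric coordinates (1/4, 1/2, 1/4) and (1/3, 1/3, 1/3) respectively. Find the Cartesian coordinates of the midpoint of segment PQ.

Barycentric coordinates of the midpoint are the average: (7/24, 5/12, 7/24).
Converting: (7/24)·A + (5/12)·B + (7/24)·C = (-17/8, -61/12).

(-17/8, -61/12)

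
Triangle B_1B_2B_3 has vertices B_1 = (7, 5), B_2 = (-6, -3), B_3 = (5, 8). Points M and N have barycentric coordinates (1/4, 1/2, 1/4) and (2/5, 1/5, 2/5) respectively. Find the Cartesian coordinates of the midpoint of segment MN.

(9/5, 127/40)

Barycentric coordinates of the midpoint are the average: (13/40, 7/20, 13/40).
Converting: (13/40)·B_1 + (7/20)·B_2 + (13/40)·B_3 = (9/5, 127/40).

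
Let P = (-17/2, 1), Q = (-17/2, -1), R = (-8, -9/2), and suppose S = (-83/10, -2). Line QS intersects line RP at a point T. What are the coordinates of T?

Barycentric coordinates of S with respect to PQR: (1/5, 2/5, 2/5).
On side RP the Q-coordinate is zero; dropping S's Q-weight 2/5 and renormalizing the remaining 2/5 : 1/5 gives weights 2/3, 1/3 on R, P.
T = (2/3)·(-8, -9/2) + (1/3)·(-17/2, 1) = (-49/6, -8/3).

(-49/6, -8/3)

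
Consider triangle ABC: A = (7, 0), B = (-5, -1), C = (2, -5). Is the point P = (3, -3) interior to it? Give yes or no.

yes

Barycentric coordinates of P: (18/55, 1/11, 32/55).
The three coordinates are positive, positive, positive; a point is interior exactly when all three are positive.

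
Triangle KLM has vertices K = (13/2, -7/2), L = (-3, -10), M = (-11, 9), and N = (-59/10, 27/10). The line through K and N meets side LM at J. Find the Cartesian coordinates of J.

(-9, 17/4)

Barycentric coordinates of N with respect to KLM: (1/5, 1/5, 3/5).
On side LM the K-coordinate is zero; dropping N's K-weight 1/5 and renormalizing the remaining 1/5 : 3/5 gives weights 1/4, 3/4 on L, M.
J = (1/4)·(-3, -10) + (3/4)·(-11, 9) = (-9, 17/4).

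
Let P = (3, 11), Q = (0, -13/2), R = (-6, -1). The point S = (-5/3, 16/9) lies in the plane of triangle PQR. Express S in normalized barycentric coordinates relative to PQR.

(1/3, 2/9, 4/9)

Signed area of the reference triangle: [PQR] = ½·(3·(-13/2−(-1)) + 0·(-1−11) + (-6)·(11−(-13/2))) = ½·(-33/2 + 0 − 105) = -243/4.
[SQR] = ½·((-5/3)·(-13/2−(-1)) + 0·(-1−(16/9)) + (-6)·(16/9−(-13/2))) = ½·(55/6 + 0 − 149/3) = -81/4, so the P-coordinate is (-81/4)/(-243/4) = 1/3.
[PSR] = ½·(3·(16/9−(-1)) + (-5/3)·(-1−11) + (-6)·(11−(16/9))) = ½·(25/3 + 20 − 166/3) = -27/2, so the Q-coordinate is 2/9.
[PQS] = ½·(3·(-13/2−(16/9)) + 0·(16/9−11) + (-5/3)·(11−(-13/2))) = ½·(-149/6 + 0 − 175/6) = -27, so the R-coordinate is 4/9.
Check: 1/3 + 2/9 + 4/9 = 1.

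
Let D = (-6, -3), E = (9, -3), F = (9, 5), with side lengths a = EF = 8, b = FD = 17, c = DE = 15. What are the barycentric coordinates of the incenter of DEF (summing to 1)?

The incenter has barycentric coordinates proportional to the opposite side lengths: (8 : 17 : 15).
Normalizing by 8+17+15 = 40 gives (1/5, 17/40, 3/8).

(1/5, 17/40, 3/8)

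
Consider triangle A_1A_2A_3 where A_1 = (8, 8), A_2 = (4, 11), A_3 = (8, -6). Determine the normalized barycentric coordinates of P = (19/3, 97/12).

Signed area of the reference triangle: [A_1A_2A_3] = ½·(8·(11−(-6)) + 4·(-6−8) + 8·(8−11)) = ½·(136 − 56 − 24) = 28.
[PA_2A_3] = ½·((19/3)·(11−(-6)) + 4·(-6−(97/12)) + 8·(97/12−11)) = ½·(323/3 − 169/3 − 70/3) = 14, so the A_1-coordinate is 14/28 = 1/2.
[A_1PA_3] = ½·(8·(97/12−(-6)) + (19/3)·(-6−8) + 8·(8−(97/12))) = ½·(338/3 − 266/3 − 2/3) = 35/3, so the A_2-coordinate is 5/12.
[A_1A_2P] = ½·(8·(11−(97/12)) + 4·(97/12−8) + (19/3)·(8−11)) = ½·(70/3 + 1/3 − 19) = 7/3, so the A_3-coordinate is 1/12.
Check: 1/2 + 5/12 + 1/12 = 1.

(1/2, 5/12, 1/12)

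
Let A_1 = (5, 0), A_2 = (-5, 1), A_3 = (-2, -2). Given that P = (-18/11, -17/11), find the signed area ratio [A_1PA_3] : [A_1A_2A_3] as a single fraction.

[A_1A_2A_3] = ½·(5·(1−(-2)) + (-5)·(-2−0) + (-2)·(0−1)) = ½·(15 + 10 + 2) = 27/2.
[A_1PA_3] = ½·(5·(-17/11−(-2)) + (-18/11)·(-2−0) + (-2)·(0−(-17/11))) = ½·(25/11 + 36/11 − 34/11) = 27/22, so the ratio is (27/22)/(27/2) = 1/11.

1/11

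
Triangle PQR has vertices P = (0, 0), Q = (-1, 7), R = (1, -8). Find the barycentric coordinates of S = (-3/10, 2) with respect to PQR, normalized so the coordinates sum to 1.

Signed area of the reference triangle: [PQR] = ½·(0·(7−(-8)) + (-1)·(-8−0) + 1·(0−7)) = ½·(0 + 8 − 7) = 1/2.
[SQR] = ½·((-3/10)·(7−(-8)) + (-1)·(-8−2) + 1·(2−7)) = ½·(-9/2 + 10 − 5) = 1/4, so the P-coordinate is (1/4)/(1/2) = 1/2.
[PSR] = ½·(0·(2−(-8)) + (-3/10)·(-8−0) + 1·(0−2)) = ½·(0 + 12/5 − 2) = 1/5, so the Q-coordinate is 2/5.
[PQS] = ½·(0·(7−2) + (-1)·(2−0) + (-3/10)·(0−7)) = ½·(0 − 2 + 21/10) = 1/20, so the R-coordinate is 1/10.
Check: 1/2 + 2/5 + 1/10 = 1.

(1/2, 2/5, 1/10)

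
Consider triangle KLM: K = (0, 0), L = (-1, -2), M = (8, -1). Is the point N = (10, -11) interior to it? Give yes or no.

no

Barycentric coordinates of N: (-92/17, 78/17, 31/17).
The three coordinates are negative, positive, positive; a point is interior exactly when all three are positive.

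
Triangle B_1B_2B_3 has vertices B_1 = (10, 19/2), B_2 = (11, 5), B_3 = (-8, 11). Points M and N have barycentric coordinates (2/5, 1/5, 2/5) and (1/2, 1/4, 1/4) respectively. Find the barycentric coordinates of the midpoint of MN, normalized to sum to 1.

Since both coordinate triples sum to 1, the midpoint's barycentrics are the componentwise average.
(2/5+1/2)/2 = 9/20; similarly 9/40 and 13/40.

(9/20, 9/40, 13/40)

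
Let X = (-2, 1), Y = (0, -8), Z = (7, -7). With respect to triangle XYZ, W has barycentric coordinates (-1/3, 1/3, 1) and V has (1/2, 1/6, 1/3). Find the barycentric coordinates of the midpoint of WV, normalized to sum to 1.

Since both coordinate triples sum to 1, the midpoint's barycentrics are the componentwise average.
(-1/3+1/2)/2 = 1/12; similarly 1/4 and 2/3.

(1/12, 1/4, 2/3)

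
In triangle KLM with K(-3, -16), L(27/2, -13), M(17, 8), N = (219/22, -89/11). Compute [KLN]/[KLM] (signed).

3/11

[KLM] = ½·((-3)·(-13−8) + (27/2)·(8−(-16)) + 17·(-16−(-13))) = ½·(63 + 324 − 51) = 168.
[KLN] = ½·((-3)·(-13−(-89/11)) + (27/2)·(-89/11−(-16)) + (219/22)·(-16−(-13))) = ½·(162/11 + 2349/22 − 657/22) = 504/11, so the ratio is (504/11)/168 = 3/11.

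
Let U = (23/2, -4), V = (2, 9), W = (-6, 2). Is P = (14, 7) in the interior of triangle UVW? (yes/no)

no

Barycentric coordinates of P: (200/341, 415/341, -274/341).
The three coordinates are positive, positive, negative; a point is interior exactly when all three are positive.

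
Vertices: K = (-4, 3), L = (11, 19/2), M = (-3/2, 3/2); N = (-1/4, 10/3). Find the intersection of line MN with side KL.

(1, 31/6)

Barycentric coordinates of N with respect to KLM: (1/3, 1/6, 1/2).
On side KL the M-coordinate is zero; dropping N's M-weight 1/2 and renormalizing the remaining 1/3 : 1/6 gives weights 2/3, 1/3 on K, L.
J = (2/3)·(-4, 3) + (1/3)·(11, 19/2) = (1, 31/6).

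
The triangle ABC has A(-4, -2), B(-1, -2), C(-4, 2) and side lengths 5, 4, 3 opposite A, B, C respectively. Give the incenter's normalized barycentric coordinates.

(5/12, 1/3, 1/4)

The incenter has barycentric coordinates proportional to the opposite side lengths: (5 : 4 : 3).
Normalizing by 5+4+3 = 12 gives (5/12, 1/3, 1/4).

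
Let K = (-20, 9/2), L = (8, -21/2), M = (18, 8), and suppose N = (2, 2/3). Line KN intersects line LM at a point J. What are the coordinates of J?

(13, -5/4)

Barycentric coordinates of N with respect to KLM: (1/3, 1/3, 1/3).
On side LM the K-coordinate is zero; dropping N's K-weight 1/3 and renormalizing the remaining 1/3 : 1/3 gives weights 1/2, 1/2 on L, M.
J = (1/2)·(8, -21/2) + (1/2)·(18, 8) = (13, -5/4).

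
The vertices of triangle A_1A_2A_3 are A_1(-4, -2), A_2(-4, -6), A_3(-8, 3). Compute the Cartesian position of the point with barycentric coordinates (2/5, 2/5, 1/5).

(-24/5, -13/5)

P = (2/5)·A_1 + (2/5)·A_2 + (1/5)·A_3.
x-coordinate: (2/5)·(-4) + (2/5)·(-4) + (1/5)·(-8) = -24/5.
y-coordinate: (2/5)·(-2) + (2/5)·(-6) + (1/5)·3 = -13/5.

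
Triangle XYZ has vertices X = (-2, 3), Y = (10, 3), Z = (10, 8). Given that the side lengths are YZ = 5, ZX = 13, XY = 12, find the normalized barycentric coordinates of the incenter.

(1/6, 13/30, 2/5)

The incenter has barycentric coordinates proportional to the opposite side lengths: (5 : 13 : 12).
Normalizing by 5+13+12 = 30 gives (1/6, 13/30, 2/5).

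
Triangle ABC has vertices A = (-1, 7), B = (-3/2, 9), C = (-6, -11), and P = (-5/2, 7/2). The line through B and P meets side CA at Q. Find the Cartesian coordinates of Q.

(-7/2, -2)

Barycentric coordinates of P with respect to ABC: (1/4, 1/2, 1/4).
On side CA the B-coordinate is zero; dropping P's B-weight 1/2 and renormalizing the remaining 1/4 : 1/4 gives weights 1/2, 1/2 on C, A.
Q = (1/2)·(-6, -11) + (1/2)·(-1, 7) = (-7/2, -2).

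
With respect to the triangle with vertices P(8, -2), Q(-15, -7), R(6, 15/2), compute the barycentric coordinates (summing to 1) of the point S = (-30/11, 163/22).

(-6/11, 4/11, 13/11)

Signed area of the reference triangle: [PQR] = ½·(8·(-7−(15/2)) + (-15)·(15/2−(-2)) + 6·(-2−(-7))) = ½·(-116 − 285/2 + 30) = -457/4.
[SQR] = ½·((-30/11)·(-7−(15/2)) + (-15)·(15/2−(163/22)) + 6·(163/22−(-7))) = ½·(435/11 − 15/11 + 951/11) = 1371/22, so the P-coordinate is (1371/22)/(-457/4) = -6/11.
[PSR] = ½·(8·(163/22−(15/2)) + (-30/11)·(15/2−(-2)) + 6·(-2−(163/22))) = ½·(-8/11 − 285/11 − 621/11) = -457/11, so the Q-coordinate is 4/11.
[PQS] = ½·(8·(-7−(163/22)) + (-15)·(163/22−(-2)) + (-30/11)·(-2−(-7))) = ½·(-1268/11 − 3105/22 − 150/11) = -5941/44, so the R-coordinate is 13/11.
Check: -6/11 + 4/11 + 13/11 = 1.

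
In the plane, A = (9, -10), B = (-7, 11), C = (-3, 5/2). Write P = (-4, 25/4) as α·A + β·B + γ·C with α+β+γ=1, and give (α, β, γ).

(1/8, 5/8, 1/4)

Signed area of the reference triangle: [ABC] = ½·(9·(11−(5/2)) + (-7)·(5/2−(-10)) + (-3)·(-10−11)) = ½·(153/2 − 175/2 + 63) = 26.
[PBC] = ½·((-4)·(11−(5/2)) + (-7)·(5/2−(25/4)) + (-3)·(25/4−11)) = ½·(-34 + 105/4 + 57/4) = 13/4, so the A-coordinate is (13/4)/26 = 1/8.
[APC] = ½·(9·(25/4−(5/2)) + (-4)·(5/2−(-10)) + (-3)·(-10−(25/4))) = ½·(135/4 − 50 + 195/4) = 65/4, so the B-coordinate is 5/8.
[ABP] = ½·(9·(11−(25/4)) + (-7)·(25/4−(-10)) + (-4)·(-10−11)) = ½·(171/4 − 455/4 + 84) = 13/2, so the C-coordinate is 1/4.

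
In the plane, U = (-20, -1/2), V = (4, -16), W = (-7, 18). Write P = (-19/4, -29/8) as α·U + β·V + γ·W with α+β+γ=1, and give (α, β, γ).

Signed area of the reference triangle: [UVW] = ½·((-20)·(-16−18) + 4·(18−(-1/2)) + (-7)·(-1/2−(-16))) = ½·(680 + 74 − 217/2) = 1291/4.
[PVW] = ½·((-19/4)·(-16−18) + 4·(18−(-29/8)) + (-7)·(-29/8−(-16))) = ½·(323/2 + 173/2 − 693/8) = 1291/16, so the U-coordinate is (1291/16)/(1291/4) = 1/4.
[UPW] = ½·((-20)·(-29/8−18) + (-19/4)·(18−(-1/2)) + (-7)·(-1/2−(-29/8))) = ½·(865/2 − 703/8 − 175/8) = 1291/8, so the V-coordinate is 1/2.
[UVP] = ½·((-20)·(-16−(-29/8)) + 4·(-29/8−(-1/2)) + (-19/4)·(-1/2−(-16))) = ½·(495/2 − 25/2 − 589/8) = 1291/16, so the W-coordinate is 1/4.
Check: 1/4 + 1/2 + 1/4 = 1.

(1/4, 1/2, 1/4)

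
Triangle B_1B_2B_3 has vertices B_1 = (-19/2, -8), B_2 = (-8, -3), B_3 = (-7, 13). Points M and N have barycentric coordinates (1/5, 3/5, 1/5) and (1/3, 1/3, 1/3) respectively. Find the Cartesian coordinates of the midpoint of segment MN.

(-122/15, -1/15)

Barycentric coordinates of the midpoint are the average: (4/15, 7/15, 4/15).
Converting: (4/15)·B_1 + (7/15)·B_2 + (4/15)·B_3 = (-122/15, -1/15).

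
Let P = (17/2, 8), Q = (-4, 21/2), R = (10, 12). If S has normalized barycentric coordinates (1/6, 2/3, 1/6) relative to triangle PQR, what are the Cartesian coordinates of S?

S = (1/6)·P + (2/3)·Q + (1/6)·R.
x-coordinate: (1/6)·(17/2) + (2/3)·(-4) + (1/6)·10 = 5/12.
y-coordinate: (1/6)·8 + (2/3)·(21/2) + (1/6)·12 = 31/3.

(5/12, 31/3)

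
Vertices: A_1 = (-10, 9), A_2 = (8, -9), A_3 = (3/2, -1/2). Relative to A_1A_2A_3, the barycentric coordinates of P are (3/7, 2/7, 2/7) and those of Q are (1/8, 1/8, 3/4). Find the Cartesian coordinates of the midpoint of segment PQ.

Barycentric coordinates of the midpoint are the average: (31/112, 23/112, 29/56).
Converting: (31/112)·A_1 + (23/112)·A_2 + (29/56)·A_3 = (-39/112, 43/112).

(-39/112, 43/112)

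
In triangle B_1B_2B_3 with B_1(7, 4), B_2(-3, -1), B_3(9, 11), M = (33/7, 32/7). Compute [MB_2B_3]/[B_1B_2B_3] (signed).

[B_1B_2B_3] = ½·(7·(-1−11) + (-3)·(11−4) + 9·(4−(-1))) = ½·(-84 − 21 + 45) = -30.
[MB_2B_3] = ½·((33/7)·(-1−11) + (-3)·(11−(32/7)) + 9·(32/7−(-1))) = ½·(-396/7 − 135/7 + 351/7) = -90/7, so the ratio is (-90/7)/(-30) = 3/7.

3/7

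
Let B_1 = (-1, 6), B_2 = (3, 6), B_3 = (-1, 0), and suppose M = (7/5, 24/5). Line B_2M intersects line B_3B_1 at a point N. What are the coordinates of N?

Barycentric coordinates of M with respect to B_1B_2B_3: (1/5, 3/5, 1/5).
On side B_3B_1 the B_2-coordinate is zero; dropping M's B_2-weight 3/5 and renormalizing the remaining 1/5 : 1/5 gives weights 1/2, 1/2 on B_3, B_1.
N = (1/2)·(-1, 0) + (1/2)·(-1, 6) = (-1, 3).

(-1, 3)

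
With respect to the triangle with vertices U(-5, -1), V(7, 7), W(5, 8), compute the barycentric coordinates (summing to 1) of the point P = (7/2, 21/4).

Signed area of the reference triangle: [UVW] = ½·((-5)·(7−8) + 7·(8−(-1)) + 5·(-1−7)) = ½·(5 + 63 − 40) = 14.
[PVW] = ½·((7/2)·(7−8) + 7·(8−(21/4)) + 5·(21/4−7)) = ½·(-7/2 + 77/4 − 35/4) = 7/2, so the U-coordinate is (7/2)/14 = 1/4.
[UPW] = ½·((-5)·(21/4−8) + (7/2)·(8−(-1)) + 5·(-1−(21/4))) = ½·(55/4 + 63/2 − 125/4) = 7, so the V-coordinate is 1/2.
[UVP] = ½·((-5)·(7−(21/4)) + 7·(21/4−(-1)) + (7/2)·(-1−7)) = ½·(-35/4 + 175/4 − 28) = 7/2, so the W-coordinate is 1/4.
Check: 1/4 + 1/2 + 1/4 = 1.

(1/4, 1/2, 1/4)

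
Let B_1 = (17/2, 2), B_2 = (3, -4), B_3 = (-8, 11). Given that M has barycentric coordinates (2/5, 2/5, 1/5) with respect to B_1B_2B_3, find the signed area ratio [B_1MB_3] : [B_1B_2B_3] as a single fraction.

2/5

The signed ratio [B_1MB_3]/[B_1B_2B_3] equals the barycentric coordinate of M at vertex B_2, which is 2/5.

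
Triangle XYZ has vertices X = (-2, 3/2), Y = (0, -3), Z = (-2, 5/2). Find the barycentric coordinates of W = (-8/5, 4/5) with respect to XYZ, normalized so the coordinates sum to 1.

(3/5, 1/5, 1/5)

Signed area of the reference triangle: [XYZ] = ½·((-2)·(-3−(5/2)) + 0·(5/2−(3/2)) + (-2)·(3/2−(-3))) = ½·(11 + 0 − 9) = 1.
[WYZ] = ½·((-8/5)·(-3−(5/2)) + 0·(5/2−(4/5)) + (-2)·(4/5−(-3))) = ½·(44/5 + 0 − 38/5) = 3/5, so the X-coordinate is (3/5)/1 = 3/5.
[XWZ] = ½·((-2)·(4/5−(5/2)) + (-8/5)·(5/2−(3/2)) + (-2)·(3/2−(4/5))) = ½·(17/5 − 8/5 − 7/5) = 1/5, so the Y-coordinate is 1/5.
[XYW] = ½·((-2)·(-3−(4/5)) + 0·(4/5−(3/2)) + (-8/5)·(3/2−(-3))) = ½·(38/5 + 0 − 36/5) = 1/5, so the Z-coordinate is 1/5.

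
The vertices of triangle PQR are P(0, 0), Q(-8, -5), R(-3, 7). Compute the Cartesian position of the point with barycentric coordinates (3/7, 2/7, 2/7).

S = (3/7)·P + (2/7)·Q + (2/7)·R.
x-coordinate: (3/7)·0 + (2/7)·(-8) + (2/7)·(-3) = -22/7.
y-coordinate: (3/7)·0 + (2/7)·(-5) + (2/7)·7 = 4/7.

(-22/7, 4/7)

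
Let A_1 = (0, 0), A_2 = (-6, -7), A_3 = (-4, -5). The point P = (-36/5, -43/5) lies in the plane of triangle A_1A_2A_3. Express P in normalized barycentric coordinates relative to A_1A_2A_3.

Signed area of the reference triangle: [A_1A_2A_3] = ½·(0·(-7−(-5)) + (-6)·(-5−0) + (-4)·(0−(-7))) = ½·(0 + 30 − 28) = 1.
[PA_2A_3] = ½·((-36/5)·(-7−(-5)) + (-6)·(-5−(-43/5)) + (-4)·(-43/5−(-7))) = ½·(72/5 − 108/5 + 32/5) = -2/5, so the A_1-coordinate is (-2/5)/1 = -2/5.
[A_1PA_3] = ½·(0·(-43/5−(-5)) + (-36/5)·(-5−0) + (-4)·(0−(-43/5))) = ½·(0 + 36 − 172/5) = 4/5, so the A_2-coordinate is 4/5.
[A_1A_2P] = ½·(0·(-7−(-43/5)) + (-6)·(-43/5−0) + (-36/5)·(0−(-7))) = ½·(0 + 258/5 − 252/5) = 3/5, so the A_3-coordinate is 3/5.
Check: -2/5 + 4/5 + 3/5 = 1.

(-2/5, 4/5, 3/5)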